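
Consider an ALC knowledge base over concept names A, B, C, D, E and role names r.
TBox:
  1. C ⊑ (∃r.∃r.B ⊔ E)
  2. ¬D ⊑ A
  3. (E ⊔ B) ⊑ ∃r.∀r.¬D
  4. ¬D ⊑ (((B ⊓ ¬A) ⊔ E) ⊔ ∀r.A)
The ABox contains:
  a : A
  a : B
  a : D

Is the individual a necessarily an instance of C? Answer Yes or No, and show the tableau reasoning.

1. a : C?  L(a) = {A, B, D} ∪ {¬C}
   open: L(a) ⊇ {A, B, D, ¬C, ∃r.∀r.¬D} (+ ∃-successors) — a ∉ C possible
2. Hence a : C: not entailed.

No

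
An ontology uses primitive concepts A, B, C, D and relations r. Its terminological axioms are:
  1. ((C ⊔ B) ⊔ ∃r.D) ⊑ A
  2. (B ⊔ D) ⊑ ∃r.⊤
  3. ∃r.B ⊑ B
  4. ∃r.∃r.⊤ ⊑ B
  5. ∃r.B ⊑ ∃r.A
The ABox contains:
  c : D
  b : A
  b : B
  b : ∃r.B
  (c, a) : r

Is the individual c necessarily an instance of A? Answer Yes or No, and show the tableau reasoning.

1. c : A?  L(c) = {D} ∪ {¬A}
   open: L(c) ⊇ {D, ¬A, ¬B, ¬C, ∀r.¬B, …} (+ ∃-successors) — c ∉ A possible
2. Hence c : A: not entailed.

No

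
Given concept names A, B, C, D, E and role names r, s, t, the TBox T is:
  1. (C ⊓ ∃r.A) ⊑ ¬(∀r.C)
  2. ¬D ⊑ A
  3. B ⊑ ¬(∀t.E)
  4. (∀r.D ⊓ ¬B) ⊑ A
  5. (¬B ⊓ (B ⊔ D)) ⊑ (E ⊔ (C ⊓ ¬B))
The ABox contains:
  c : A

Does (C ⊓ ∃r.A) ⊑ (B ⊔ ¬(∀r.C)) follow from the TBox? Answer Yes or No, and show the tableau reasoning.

1. (C ⊓ ∃r.A) ⊑ (B ⊔ ¬(∀r.C))  ⇔  ((C ⊓ ∃r.A) ⊓ (¬B ⊓ ∀r.C)) unsat w.r.t. T
   all branches close; clash {C, ¬C} at an ∃-successor
2. Hence (C ⊓ ∃r.A) ⊑ (B ⊔ ¬(∀r.C)): entailed.

Yes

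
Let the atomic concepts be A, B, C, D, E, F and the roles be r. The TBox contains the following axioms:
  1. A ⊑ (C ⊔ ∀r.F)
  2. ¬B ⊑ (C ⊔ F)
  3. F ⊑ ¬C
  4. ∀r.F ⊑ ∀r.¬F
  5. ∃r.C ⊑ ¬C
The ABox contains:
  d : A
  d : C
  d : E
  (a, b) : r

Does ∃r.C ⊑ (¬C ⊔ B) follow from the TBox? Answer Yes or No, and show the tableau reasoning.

1. ∃r.C ⊑ (¬C ⊔ B)  ⇔  (∃r.C ⊓ (C ⊓ ¬B)) unsat w.r.t. T
   all branches close; clash {C, ¬C} at x₀
2. Hence ∃r.C ⊑ (¬C ⊔ B): entailed.

Yes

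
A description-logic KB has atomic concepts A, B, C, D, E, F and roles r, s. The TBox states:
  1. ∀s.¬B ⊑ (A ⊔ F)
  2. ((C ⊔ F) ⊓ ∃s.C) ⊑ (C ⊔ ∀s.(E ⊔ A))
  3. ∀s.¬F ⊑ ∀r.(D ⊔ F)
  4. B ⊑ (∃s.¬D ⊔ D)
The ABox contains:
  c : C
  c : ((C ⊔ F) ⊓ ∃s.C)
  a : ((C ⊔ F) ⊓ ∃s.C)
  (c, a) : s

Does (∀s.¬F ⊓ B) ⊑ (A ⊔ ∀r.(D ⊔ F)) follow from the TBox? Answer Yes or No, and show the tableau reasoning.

Yes

1. (∀s.¬F ⊓ B) ⊑ (A ⊔ ∀r.(D ⊔ F))  ⇔  ((∀s.¬F ⊓ B) ⊓ (¬A ⊓ ∃r.(¬D ⊓ ¬F))) unsat w.r.t. T
   all branches close; clash {F, ¬F} at an ∃-successor
2. Hence (∀s.¬F ⊓ B) ⊑ (A ⊔ ∀r.(D ⊔ F)): entailed.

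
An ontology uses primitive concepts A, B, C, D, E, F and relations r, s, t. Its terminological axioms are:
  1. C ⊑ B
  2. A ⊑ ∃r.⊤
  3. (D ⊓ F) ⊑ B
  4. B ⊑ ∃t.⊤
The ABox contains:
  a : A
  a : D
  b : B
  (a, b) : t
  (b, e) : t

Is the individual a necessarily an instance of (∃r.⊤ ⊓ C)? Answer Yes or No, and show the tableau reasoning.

1. a : (∃r.⊤ ⊓ C)?  L(a) = {A, D} ∪ {(∀r.⊥ ⊔ ¬C)}
   apply at a: A⊑∃r.⊤
   open: L(a) ⊇ {A, D, ¬B, ¬C, ¬F, …} (+ ∃-successors) — a ∉ (∃r.⊤ ⊓ C) possible
2. Hence a : (∃r.⊤ ⊓ C): not entailed.

No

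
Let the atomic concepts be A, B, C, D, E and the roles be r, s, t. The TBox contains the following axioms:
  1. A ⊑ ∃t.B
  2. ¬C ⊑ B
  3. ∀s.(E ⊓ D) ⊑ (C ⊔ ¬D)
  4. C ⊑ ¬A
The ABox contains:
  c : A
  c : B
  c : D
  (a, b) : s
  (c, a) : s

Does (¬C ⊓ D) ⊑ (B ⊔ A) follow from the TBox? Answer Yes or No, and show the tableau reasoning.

1. (¬C ⊓ D) ⊑ (B ⊔ A)  ⇔  ((¬C ⊓ D) ⊓ (¬B ⊓ ¬A)) unsat w.r.t. T
   all branches close; clash {B, ¬B} at x₀
2. Hence (¬C ⊓ D) ⊑ (B ⊔ A): entailed.

Yes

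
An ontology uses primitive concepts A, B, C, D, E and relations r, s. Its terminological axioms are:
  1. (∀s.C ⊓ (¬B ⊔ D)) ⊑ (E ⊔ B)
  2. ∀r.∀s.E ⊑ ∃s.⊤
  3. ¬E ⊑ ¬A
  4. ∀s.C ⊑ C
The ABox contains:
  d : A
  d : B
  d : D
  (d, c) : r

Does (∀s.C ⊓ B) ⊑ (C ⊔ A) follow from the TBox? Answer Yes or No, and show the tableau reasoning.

Yes

1. (∀s.C ⊓ B) ⊑ (C ⊔ A)  ⇔  ((∀s.C ⊓ B) ⊓ (¬C ⊓ ¬A)) unsat w.r.t. T
   all branches close; clash {C, ¬C} at x₀
2. Hence (∀s.C ⊓ B) ⊑ (C ⊔ A): entailed.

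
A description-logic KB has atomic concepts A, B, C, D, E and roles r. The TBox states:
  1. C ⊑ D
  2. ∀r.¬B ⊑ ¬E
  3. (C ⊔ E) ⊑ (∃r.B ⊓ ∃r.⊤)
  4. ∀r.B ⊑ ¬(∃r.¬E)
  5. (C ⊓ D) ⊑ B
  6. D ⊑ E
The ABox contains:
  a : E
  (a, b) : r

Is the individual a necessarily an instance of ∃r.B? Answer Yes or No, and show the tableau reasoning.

1. a : ∃r.B?  L(a) = {E} ∪ {∀r.¬B}
   clash {E, ¬E} at a — a ∈ ∃r.B
2. Hence a : ∃r.B: entailed.

Yes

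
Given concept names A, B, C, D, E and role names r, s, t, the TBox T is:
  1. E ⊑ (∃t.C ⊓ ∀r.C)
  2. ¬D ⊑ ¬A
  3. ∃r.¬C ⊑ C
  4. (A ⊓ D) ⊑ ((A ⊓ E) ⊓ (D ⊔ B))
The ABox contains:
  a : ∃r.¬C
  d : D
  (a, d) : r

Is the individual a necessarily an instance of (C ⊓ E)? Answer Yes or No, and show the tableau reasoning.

No

1. a : (C ⊓ E)?  L(a) = {∃r.¬C} ∪ {(¬C ⊔ ¬E)}
   apply at a: ∃r.¬C⊑C
   open: L(a) ⊇ {C, D, ¬A, ¬E, ∃r.¬C} (+ ∃-successors) — a ∉ (C ⊓ E) possible
2. Hence a : (C ⊓ E): not entailed.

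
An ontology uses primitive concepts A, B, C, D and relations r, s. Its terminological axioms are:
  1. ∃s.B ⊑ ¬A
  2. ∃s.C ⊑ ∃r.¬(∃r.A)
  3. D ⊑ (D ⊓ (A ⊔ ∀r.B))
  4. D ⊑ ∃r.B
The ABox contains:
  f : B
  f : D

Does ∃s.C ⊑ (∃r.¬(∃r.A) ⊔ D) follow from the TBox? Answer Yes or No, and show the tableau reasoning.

1. ∃s.C ⊑ (∃r.¬(∃r.A) ⊔ D)  ⇔  (∃s.C ⊓ (∀r.∃r.A ⊓ ¬D)) unsat w.r.t. T
   all branches close; clash {A, ¬A} at an ∃-successor
2. Hence ∃s.C ⊑ (∃r.¬(∃r.A) ⊔ D): entailed.

Yes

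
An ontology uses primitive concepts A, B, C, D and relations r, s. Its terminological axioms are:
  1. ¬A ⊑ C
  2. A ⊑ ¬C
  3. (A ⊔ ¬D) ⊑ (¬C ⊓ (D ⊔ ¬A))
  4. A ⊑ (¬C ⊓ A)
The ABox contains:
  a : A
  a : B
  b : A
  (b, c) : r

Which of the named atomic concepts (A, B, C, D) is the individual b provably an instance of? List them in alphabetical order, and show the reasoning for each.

{A, D}

1. b : A?  L(b) = {A} ∪ {¬A}
   clash {A, ¬A} at b — b ∈ A
2. b : B?  L(b) = {A} ∪ {¬B}
   apply at b: A⊑¬C; A⊑(¬C ⊓ A)
   open: L(b) ⊇ {A, D, ¬B, ¬C} — b ∉ B possible
3. b : C?  L(b) = {A} ∪ {¬C}
   apply at b: A⊑(¬C ⊓ A)
   open: L(b) ⊇ {A, D, ¬C} — b ∉ C possible
4. b : D?  L(b) = {A} ∪ {¬D}
   clash {A, ¬A} at b — b ∈ D
5. Entailed for b: {A, D}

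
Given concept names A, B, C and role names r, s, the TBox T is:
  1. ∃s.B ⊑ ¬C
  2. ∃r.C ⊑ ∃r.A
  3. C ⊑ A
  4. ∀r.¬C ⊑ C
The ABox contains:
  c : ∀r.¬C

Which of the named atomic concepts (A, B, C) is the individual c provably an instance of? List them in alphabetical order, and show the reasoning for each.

1. c : A?  L(c) = {∀r.¬C} ∪ {¬A}
   clash {A, ¬A} at c — c ∈ A
2. c : B?  L(c) = {∀r.¬C} ∪ {¬B}
   apply at c: ∀r.¬C⊑C
   open: L(c) ⊇ {A, C, ¬B, ∀r.¬C, ∀s.¬B} — c ∉ B possible
3. c : C?  L(c) = {∀r.¬C} ∪ {¬C}
   clash {C, ¬C} at c — c ∈ C
4. Entailed for c: {A, C}

{A, C}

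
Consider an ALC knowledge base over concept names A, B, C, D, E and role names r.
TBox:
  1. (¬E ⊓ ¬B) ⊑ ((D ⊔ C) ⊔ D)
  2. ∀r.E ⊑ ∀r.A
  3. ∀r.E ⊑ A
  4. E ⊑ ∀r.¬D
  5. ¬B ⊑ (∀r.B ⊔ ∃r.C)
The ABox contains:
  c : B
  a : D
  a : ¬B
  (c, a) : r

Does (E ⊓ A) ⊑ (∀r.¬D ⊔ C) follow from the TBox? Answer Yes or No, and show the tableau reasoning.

1. (E ⊓ A) ⊑ (∀r.¬D ⊔ C)  ⇔  ((E ⊓ A) ⊓ (∃r.D ⊓ ¬C)) unsat w.r.t. T
   all branches close; clash {D, ¬D} at an ∃-successor
2. Hence (E ⊓ A) ⊑ (∀r.¬D ⊔ C): entailed.

Yes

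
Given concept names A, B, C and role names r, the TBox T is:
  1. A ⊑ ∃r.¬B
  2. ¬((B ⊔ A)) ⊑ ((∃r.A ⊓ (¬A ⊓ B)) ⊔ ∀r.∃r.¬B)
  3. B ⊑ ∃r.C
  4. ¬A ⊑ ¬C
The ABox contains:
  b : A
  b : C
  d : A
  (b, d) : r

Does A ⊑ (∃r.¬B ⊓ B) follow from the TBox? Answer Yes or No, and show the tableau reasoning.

No

1. A ⊑ (∃r.¬B ⊓ B)  ⇔  (A ⊓ (∀r.B ⊔ ¬B)) unsat w.r.t. T
   apply at x₀: A⊑∃r.¬B
   open: L(x₀) ⊇ {A, ¬B, ∃r.¬B} (+ ∃-successors)
2. Hence A ⊑ (∃r.¬B ⊓ B): not entailed.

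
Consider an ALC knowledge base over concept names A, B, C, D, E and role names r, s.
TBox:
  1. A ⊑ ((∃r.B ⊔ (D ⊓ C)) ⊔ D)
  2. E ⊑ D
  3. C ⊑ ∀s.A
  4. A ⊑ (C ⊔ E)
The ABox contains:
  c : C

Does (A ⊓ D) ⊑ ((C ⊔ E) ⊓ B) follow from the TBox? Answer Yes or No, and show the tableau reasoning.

No

1. (A ⊓ D) ⊑ ((C ⊔ E) ⊓ B)  ⇔  ((A ⊓ D) ⊓ ((¬C ⊓ ¬E) ⊔ ¬B)) unsat w.r.t. T
   apply at x₀: A⊑((∃r.B ⊔ (D ⊓ C)) ⊔ D); A⊑(C ⊔ E)
   open: L(x₀) ⊇ {A, C, D, ¬B, ∀s.A}
2. Hence (A ⊓ D) ⊑ ((C ⊔ E) ⊓ B): not entailed.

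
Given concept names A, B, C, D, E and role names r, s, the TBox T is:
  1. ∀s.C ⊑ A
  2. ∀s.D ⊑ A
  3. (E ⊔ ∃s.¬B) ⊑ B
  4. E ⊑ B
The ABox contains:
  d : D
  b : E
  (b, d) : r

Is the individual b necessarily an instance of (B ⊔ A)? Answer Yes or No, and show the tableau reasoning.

Yes

1. b : (B ⊔ A)?  L(b) = {E} ∪ {(¬B ⊓ ¬A)}
   clash {B, ¬B} at b — b ∈ (B ⊔ A)
2. Hence b : (B ⊔ A): entailed.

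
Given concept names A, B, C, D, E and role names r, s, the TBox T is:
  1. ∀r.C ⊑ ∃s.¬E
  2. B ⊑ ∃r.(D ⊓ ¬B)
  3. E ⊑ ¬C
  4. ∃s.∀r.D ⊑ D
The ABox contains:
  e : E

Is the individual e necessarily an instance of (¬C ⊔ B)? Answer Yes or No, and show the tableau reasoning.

Yes

1. e : (¬C ⊔ B)?  L(e) = {E} ∪ {(C ⊓ ¬B)}
   clash {C, ¬C} at e — e ∈ (¬C ⊔ B)
2. Hence e : (¬C ⊔ B): entailed.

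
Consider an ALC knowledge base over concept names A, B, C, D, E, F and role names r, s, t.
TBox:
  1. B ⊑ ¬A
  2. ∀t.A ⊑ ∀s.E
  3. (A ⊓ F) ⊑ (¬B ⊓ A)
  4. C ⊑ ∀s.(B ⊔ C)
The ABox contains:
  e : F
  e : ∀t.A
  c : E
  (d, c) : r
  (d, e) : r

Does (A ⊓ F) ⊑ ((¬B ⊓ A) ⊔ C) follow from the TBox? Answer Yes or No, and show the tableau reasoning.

1. (A ⊓ F) ⊑ ((¬B ⊓ A) ⊔ C)  ⇔  ((A ⊓ F) ⊓ ((B ⊔ ¬A) ⊓ ¬C)) unsat w.r.t. T
   all branches close; clash {A, ¬A} at x₀
2. Hence (A ⊓ F) ⊑ ((¬B ⊓ A) ⊔ C): entailed.

Yes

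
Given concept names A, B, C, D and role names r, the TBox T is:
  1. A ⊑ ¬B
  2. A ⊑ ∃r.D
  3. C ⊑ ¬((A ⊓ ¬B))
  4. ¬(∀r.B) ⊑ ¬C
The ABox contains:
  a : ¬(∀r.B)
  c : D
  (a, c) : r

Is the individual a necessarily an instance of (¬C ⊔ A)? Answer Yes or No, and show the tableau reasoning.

1. a : (¬C ⊔ A)?  L(a) = {¬(∀r.B)} ∪ {(C ⊓ ¬A)}
   clash {C, ¬C} at a — a ∈ (¬C ⊔ A)
2. Hence a : (¬C ⊔ A): entailed.

Yes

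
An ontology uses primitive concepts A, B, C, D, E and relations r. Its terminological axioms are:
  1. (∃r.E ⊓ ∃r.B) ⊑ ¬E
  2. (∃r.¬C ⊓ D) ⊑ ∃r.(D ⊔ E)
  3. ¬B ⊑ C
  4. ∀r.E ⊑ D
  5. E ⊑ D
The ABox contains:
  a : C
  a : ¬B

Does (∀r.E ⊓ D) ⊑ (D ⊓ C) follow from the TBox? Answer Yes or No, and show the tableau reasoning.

No

1. (∀r.E ⊓ D) ⊑ (D ⊓ C)  ⇔  ((∀r.E ⊓ D) ⊓ (¬D ⊔ ¬C)) unsat w.r.t. T
   open: L(x₀) ⊇ {B, D, ¬C, ∀r.C, ∀r.E, …}
2. Hence (∀r.E ⊓ D) ⊑ (D ⊓ C): not entailed.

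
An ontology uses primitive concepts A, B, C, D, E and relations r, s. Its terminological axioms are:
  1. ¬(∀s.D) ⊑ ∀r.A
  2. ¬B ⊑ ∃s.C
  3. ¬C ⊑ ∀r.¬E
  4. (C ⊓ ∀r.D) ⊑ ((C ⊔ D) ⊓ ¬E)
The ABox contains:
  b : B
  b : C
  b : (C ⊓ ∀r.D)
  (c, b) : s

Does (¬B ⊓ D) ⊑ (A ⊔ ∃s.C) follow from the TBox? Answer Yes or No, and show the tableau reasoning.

1. (¬B ⊓ D) ⊑ (A ⊔ ∃s.C)  ⇔  ((¬B ⊓ D) ⊓ (¬A ⊓ ∀s.¬C)) unsat w.r.t. T
   all branches close; clash {C, ¬C} at an ∃-successor
2. Hence (¬B ⊓ D) ⊑ (A ⊔ ∃s.C): entailed.

Yes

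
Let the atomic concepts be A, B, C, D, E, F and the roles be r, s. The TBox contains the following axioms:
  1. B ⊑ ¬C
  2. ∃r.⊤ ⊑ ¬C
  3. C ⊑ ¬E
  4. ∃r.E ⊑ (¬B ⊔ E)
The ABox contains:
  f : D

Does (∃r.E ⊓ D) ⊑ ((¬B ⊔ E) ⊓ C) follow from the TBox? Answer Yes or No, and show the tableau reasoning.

1. (∃r.E ⊓ D) ⊑ ((¬B ⊔ E) ⊓ C)  ⇔  ((∃r.E ⊓ D) ⊓ ((B ⊓ ¬E) ⊔ ¬C)) unsat w.r.t. T
   apply at x₀: ∃r.E⊑(¬B ⊔ E)
   open: L(x₀) ⊇ {D, ¬B, ¬C, ∃r.E} (+ ∃-successors)
2. Hence (∃r.E ⊓ D) ⊑ ((¬B ⊔ E) ⊓ C): not entailed.

No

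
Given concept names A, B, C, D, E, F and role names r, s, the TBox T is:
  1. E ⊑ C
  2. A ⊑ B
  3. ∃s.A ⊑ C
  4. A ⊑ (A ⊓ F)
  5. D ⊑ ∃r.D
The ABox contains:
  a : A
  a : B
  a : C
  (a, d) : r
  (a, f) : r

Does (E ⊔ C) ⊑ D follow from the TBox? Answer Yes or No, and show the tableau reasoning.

1. (E ⊔ C) ⊑ D  ⇔  ((E ⊔ C) ⊓ ¬D) unsat w.r.t. T
   open: L(x₀) ⊇ {C, E, ¬A, ¬D}
2. Hence (E ⊔ C) ⊑ D: not entailed.

No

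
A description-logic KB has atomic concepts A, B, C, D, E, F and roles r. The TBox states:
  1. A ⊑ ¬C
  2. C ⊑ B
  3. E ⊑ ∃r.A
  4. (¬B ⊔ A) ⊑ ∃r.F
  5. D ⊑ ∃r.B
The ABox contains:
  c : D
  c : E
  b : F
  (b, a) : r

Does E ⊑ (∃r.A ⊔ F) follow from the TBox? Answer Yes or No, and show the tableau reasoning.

1. E ⊑ (∃r.A ⊔ F)  ⇔  (E ⊓ (∀r.¬A ⊓ ¬F)) unsat w.r.t. T
   all branches close; clash {A, ¬A} at an ∃-successor
2. Hence E ⊑ (∃r.A ⊔ F): entailed.

Yes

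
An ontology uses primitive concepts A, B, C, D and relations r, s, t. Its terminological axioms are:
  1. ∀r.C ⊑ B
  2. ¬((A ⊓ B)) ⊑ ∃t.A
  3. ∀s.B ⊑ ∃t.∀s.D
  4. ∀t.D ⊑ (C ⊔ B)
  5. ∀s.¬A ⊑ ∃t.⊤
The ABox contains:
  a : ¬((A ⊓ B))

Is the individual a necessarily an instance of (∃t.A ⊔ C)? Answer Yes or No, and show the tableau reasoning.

1. a : (∃t.A ⊔ C)?  L(a) = {¬((A ⊓ B))} ∪ {(∀t.¬A ⊓ ¬C)}
   clash {B, ¬B} at a — a ∈ (∃t.A ⊔ C)
2. Hence a : (∃t.A ⊔ C): entailed.

Yes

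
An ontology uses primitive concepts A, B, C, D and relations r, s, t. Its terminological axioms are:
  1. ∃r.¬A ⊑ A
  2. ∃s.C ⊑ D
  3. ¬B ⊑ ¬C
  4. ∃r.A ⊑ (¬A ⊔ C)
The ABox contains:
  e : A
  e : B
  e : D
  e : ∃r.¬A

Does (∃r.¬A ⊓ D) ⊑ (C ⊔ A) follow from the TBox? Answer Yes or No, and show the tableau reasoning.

1. (∃r.¬A ⊓ D) ⊑ (C ⊔ A)  ⇔  ((∃r.¬A ⊓ D) ⊓ (¬C ⊓ ¬A)) unsat w.r.t. T
   all branches close; clash {A, ¬A} at x₀
2. Hence (∃r.¬A ⊓ D) ⊑ (C ⊔ A): entailed.

Yes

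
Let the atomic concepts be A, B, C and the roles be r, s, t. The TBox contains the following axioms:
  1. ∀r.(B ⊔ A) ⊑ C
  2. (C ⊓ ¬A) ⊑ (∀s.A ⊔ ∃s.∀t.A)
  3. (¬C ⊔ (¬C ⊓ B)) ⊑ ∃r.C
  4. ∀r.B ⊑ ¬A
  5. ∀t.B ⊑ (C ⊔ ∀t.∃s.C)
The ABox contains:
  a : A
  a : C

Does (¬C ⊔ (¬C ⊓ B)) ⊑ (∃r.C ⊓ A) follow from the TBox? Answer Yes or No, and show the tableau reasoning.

1. (¬C ⊔ (¬C ⊓ B)) ⊑ (∃r.C ⊓ A)  ⇔  ((¬C ⊔ (¬C ⊓ B)) ⊓ (∀r.¬C ⊔ ¬A)) unsat w.r.t. T
   apply at x₀: (¬C ⊔ (¬C ⊓ B))⊑∃r.C
   open: L(x₀) ⊇ {¬A, ¬C, ∃r.(¬B ⊓ ¬A), ∃r.C, ∃t.¬B} (+ ∃-successors)
2. Hence (¬C ⊔ (¬C ⊓ B)) ⊑ (∃r.C ⊓ A): not entailed.

No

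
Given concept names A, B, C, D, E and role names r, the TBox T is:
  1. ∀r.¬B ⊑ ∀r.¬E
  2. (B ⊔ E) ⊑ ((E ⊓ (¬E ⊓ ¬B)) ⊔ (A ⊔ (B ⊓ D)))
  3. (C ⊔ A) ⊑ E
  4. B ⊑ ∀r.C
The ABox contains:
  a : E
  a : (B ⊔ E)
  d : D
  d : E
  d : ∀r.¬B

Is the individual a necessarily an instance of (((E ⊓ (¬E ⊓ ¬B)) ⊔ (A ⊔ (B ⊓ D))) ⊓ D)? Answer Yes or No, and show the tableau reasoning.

No

1. a : (((E ⊓ (¬E ⊓ ¬B)) ⊔ (A ⊔ (B ⊓ D))) ⊓ D)?  L(a) = {E, (B ⊔ E)} ∪ {(((¬E ⊔ (E ⊔ B)) ⊓ (¬A ⊓ (¬B ⊔ ¬D))) ⊔ ¬D)}
   apply at a: (B ⊔ E)⊑((E ⊓ (¬E ⊓ ¬B)) ⊔ (A ⊔ (B ⊓ D)))
   open: L(a) ⊇ {A, E, ¬B, ¬D, ∃r.B} (+ ∃-successors) — a ∉ (((E ⊓ (¬E ⊓ ¬B)) ⊔ (A ⊔ (B ⊓ D))) ⊓ D) possible
2. Hence a : (((E ⊓ (¬E ⊓ ¬B)) ⊔ (A ⊔ (B ⊓ D))) ⊓ D): not entailed.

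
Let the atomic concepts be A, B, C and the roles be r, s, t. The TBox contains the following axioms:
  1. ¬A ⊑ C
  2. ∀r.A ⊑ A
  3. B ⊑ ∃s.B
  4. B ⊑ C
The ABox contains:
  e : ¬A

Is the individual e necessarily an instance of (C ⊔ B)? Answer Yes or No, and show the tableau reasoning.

1. e : (C ⊔ B)?  L(e) = {¬A} ∪ {(¬C ⊓ ¬B)}
   clash {C, ¬C} at e — e ∈ (C ⊔ B)
2. Hence e : (C ⊔ B): entailed.

Yes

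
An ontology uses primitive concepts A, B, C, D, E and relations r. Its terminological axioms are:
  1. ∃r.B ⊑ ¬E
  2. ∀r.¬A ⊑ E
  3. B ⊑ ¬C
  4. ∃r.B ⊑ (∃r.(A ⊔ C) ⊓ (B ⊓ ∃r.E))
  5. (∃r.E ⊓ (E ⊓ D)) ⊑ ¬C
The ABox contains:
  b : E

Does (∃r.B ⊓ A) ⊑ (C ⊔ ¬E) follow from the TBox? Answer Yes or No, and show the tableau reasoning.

Yes

1. (∃r.B ⊓ A) ⊑ (C ⊔ ¬E)  ⇔  ((∃r.B ⊓ A) ⊓ (¬C ⊓ E)) unsat w.r.t. T
   all branches close; clash {E, ¬E} at x₀
2. Hence (∃r.B ⊓ A) ⊑ (C ⊔ ¬E): entailed.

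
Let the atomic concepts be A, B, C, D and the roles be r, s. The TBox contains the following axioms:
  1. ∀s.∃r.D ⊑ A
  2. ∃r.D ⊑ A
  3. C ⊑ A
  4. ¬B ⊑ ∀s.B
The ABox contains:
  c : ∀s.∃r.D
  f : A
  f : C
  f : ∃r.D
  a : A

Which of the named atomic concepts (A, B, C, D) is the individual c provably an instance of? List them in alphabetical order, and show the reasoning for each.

1. c : A?  L(c) = {∀s.∃r.D} ∪ {¬A}
   clash {A, ¬A} at c — c ∈ A
2. c : B?  L(c) = {∀s.∃r.D} ∪ {¬B}
   apply at c: ∀s.∃r.D⊑A; ¬B⊑∀s.B
   open: L(c) ⊇ {A, ¬B, ¬C, ∀r.¬D, ∀s.B, …} — c ∉ B possible
3. c : C?  L(c) = {∀s.∃r.D} ∪ {¬C}
   apply at c: ∀s.∃r.D⊑A
   open: L(c) ⊇ {A, B, ¬C, ∀r.¬D, ∀s.∃r.D} — c ∉ C possible
4. c : D?  L(c) = {∀s.∃r.D} ∪ {¬D}
   apply at c: ∀s.∃r.D⊑A
   open: L(c) ⊇ {A, B, ¬C, ¬D, ∀r.¬D, …} — c ∉ D possible
5. Entailed for c: {A}

{A}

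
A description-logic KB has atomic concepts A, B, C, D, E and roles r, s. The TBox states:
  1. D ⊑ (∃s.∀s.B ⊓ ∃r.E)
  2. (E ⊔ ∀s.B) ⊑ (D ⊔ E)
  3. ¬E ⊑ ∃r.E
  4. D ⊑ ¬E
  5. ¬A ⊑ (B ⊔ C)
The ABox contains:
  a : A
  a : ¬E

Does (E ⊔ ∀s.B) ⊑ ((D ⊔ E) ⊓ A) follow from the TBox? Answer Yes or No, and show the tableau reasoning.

No

1. (E ⊔ ∀s.B) ⊑ ((D ⊔ E) ⊓ A)  ⇔  ((E ⊔ ∀s.B) ⊓ ((¬D ⊓ ¬E) ⊔ ¬A)) unsat w.r.t. T
   apply at x₀: (E ⊔ ∀s.B)⊑(D ⊔ E)
   open: L(x₀) ⊇ {B, E, ¬A, ¬D}
2. Hence (E ⊔ ∀s.B) ⊑ ((D ⊔ E) ⊓ A): not entailed.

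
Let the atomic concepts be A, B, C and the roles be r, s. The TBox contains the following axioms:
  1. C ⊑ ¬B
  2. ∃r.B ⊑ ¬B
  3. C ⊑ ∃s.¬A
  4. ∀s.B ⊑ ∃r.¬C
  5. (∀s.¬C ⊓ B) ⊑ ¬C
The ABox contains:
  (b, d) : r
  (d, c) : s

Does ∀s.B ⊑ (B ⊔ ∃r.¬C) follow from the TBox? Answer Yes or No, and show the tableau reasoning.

1. ∀s.B ⊑ (B ⊔ ∃r.¬C)  ⇔  (∀s.B ⊓ (¬B ⊓ ∀r.C)) unsat w.r.t. T
   all branches close; clash {C, ¬C} at an ∃-successor
2. Hence ∀s.B ⊑ (B ⊔ ∃r.¬C): entailed.

Yes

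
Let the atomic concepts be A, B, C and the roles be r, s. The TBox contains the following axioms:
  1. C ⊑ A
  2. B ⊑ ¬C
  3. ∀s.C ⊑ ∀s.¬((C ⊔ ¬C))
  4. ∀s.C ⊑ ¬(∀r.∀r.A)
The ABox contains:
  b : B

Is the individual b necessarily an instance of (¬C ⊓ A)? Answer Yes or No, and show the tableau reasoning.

No

1. b : (¬C ⊓ A)?  L(b) = {B} ∪ {(C ⊔ ¬A)}
   apply at b: B⊑¬C
   open: L(b) ⊇ {B, ¬A, ¬C, ∃s.¬C} (+ ∃-successors) — b ∉ (¬C ⊓ A) possible
2. Hence b : (¬C ⊓ A): not entailed.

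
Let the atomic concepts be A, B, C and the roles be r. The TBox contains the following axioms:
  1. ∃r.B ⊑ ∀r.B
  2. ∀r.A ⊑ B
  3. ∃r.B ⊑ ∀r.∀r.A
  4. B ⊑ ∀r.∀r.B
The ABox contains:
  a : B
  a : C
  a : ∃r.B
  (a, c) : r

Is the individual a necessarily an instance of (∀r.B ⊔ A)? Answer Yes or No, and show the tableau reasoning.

1. a : (∀r.B ⊔ A)?  L(a) = {B, C, ∃r.B} ∪ {(∃r.¬B ⊓ ¬A)}
   clash {B, ¬B} at an ∃-successor — a ∈ (∀r.B ⊔ A)
2. Hence a : (∀r.B ⊔ A): entailed.

Yes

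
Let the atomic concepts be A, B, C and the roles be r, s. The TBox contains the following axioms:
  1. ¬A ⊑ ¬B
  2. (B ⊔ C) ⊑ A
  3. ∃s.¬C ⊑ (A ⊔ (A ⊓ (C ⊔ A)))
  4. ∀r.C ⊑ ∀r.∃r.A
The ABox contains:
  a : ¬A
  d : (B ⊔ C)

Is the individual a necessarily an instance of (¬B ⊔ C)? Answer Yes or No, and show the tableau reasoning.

Yes

1. a : (¬B ⊔ C)?  L(a) = {¬A} ∪ {(B ⊓ ¬C)}
   clash {B, ¬B} at a — a ∈ (¬B ⊔ C)
2. Hence a : (¬B ⊔ C): entailed.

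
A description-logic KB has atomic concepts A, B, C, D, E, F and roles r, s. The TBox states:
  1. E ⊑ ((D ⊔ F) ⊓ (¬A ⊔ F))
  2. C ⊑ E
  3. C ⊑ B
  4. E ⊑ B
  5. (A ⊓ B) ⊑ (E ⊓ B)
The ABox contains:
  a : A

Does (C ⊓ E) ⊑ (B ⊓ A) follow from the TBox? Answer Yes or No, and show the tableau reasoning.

No

1. (C ⊓ E) ⊑ (B ⊓ A)  ⇔  ((C ⊓ E) ⊓ (¬B ⊔ ¬A)) unsat w.r.t. T
   apply at x₀: E⊑((D ⊔ F) ⊓ (¬A ⊔ F)); C⊑B; E⊑B
   open: L(x₀) ⊇ {B, C, D, E, ¬A}
2. Hence (C ⊓ E) ⊑ (B ⊓ A): not entailed.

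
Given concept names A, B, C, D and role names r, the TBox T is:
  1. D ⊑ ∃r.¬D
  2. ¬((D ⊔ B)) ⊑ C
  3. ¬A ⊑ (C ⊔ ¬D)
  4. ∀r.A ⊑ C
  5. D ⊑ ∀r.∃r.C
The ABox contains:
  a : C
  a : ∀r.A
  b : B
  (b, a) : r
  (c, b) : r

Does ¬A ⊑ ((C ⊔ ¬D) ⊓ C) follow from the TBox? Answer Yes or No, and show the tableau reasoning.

1. ¬A ⊑ ((C ⊔ ¬D) ⊓ C)  ⇔  (¬A ⊓ ((¬C ⊓ D) ⊔ ¬C)) unsat w.r.t. T
   apply at x₀: ¬A⊑(C ⊔ ¬D)
   open: L(x₀) ⊇ {B, ¬A, ¬C, ¬D, ∃r.¬A} (+ ∃-successors)
2. Hence ¬A ⊑ ((C ⊔ ¬D) ⊓ C): not entailed.

No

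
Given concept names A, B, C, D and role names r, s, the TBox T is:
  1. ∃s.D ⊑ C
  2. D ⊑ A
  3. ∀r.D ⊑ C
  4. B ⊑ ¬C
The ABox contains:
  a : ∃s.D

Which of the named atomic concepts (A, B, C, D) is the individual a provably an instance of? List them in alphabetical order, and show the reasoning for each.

{C}

1. a : A?  L(a) = {∃s.D} ∪ {¬A}
   apply at a: ∃s.D⊑C
   open: L(a) ⊇ {C, ¬A, ¬B, ¬D, ∃s.D} (+ ∃-successors) — a ∉ A possible
2. a : B?  L(a) = {∃s.D} ∪ {¬B}
   apply at a: ∃s.D⊑C
   open: L(a) ⊇ {C, ¬B, ¬D, ∃s.D} (+ ∃-successors) — a ∉ B possible
3. a : C?  L(a) = {∃s.D} ∪ {¬C}
   clash {C, ¬C} at a — a ∈ C
4. a : D?  L(a) = {∃s.D} ∪ {¬D}
   apply at a: ∃s.D⊑C
   open: L(a) ⊇ {C, ¬B, ¬D, ∃s.D} (+ ∃-successors) — a ∉ D possible
5. Entailed for a: {C}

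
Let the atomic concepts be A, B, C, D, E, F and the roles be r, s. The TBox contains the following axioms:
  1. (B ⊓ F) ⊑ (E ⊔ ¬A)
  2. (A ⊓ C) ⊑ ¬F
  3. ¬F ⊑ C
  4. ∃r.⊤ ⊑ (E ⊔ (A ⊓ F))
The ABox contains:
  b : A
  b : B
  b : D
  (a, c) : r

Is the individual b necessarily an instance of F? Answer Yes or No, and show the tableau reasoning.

1. b : F?  L(b) = {A, B, D} ∪ {¬F}
   apply at b: ¬F⊑C
   open: L(b) ⊇ {A, B, C, D, ¬F, …} — b ∉ F possible
2. Hence b : F: not entailed.

No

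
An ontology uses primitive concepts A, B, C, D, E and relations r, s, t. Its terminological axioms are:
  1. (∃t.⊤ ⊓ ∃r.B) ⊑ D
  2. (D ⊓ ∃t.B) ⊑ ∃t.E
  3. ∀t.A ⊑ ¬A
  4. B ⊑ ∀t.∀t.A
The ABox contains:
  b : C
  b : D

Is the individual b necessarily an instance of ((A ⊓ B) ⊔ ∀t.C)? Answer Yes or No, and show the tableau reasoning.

1. b : ((A ⊓ B) ⊔ ∀t.C)?  L(b) = {C, D} ∪ {((¬A ⊔ ¬B) ⊓ ∃t.¬C)}
   open: L(b) ⊇ {C, D, ¬A, ¬B, ∀t.¬B, …} (+ ∃-successors) — b ∉ ((A ⊓ B) ⊔ ∀t.C) possible
2. Hence b : ((A ⊓ B) ⊔ ∀t.C): not entailed.

No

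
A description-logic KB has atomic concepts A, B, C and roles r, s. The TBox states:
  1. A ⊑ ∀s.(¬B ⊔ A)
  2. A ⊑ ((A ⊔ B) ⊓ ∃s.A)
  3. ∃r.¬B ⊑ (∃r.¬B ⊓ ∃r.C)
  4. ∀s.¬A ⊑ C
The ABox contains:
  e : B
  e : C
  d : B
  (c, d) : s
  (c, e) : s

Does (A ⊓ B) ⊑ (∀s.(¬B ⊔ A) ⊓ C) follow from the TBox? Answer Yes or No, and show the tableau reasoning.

No

1. (A ⊓ B) ⊑ (∀s.(¬B ⊔ A) ⊓ C)  ⇔  ((A ⊓ B) ⊓ (∃s.(B ⊓ ¬A) ⊔ ¬C)) unsat w.r.t. T
   apply at x₀: A⊑∀s.(¬B ⊔ A); A⊑((A ⊔ B) ⊓ ∃s.A)
   open: L(x₀) ⊇ {A, B, ¬C, ∀r.B, ∀s.(¬B ⊔ A), …} (+ ∃-successors)
2. Hence (A ⊓ B) ⊑ (∀s.(¬B ⊔ A) ⊓ C): not entailed.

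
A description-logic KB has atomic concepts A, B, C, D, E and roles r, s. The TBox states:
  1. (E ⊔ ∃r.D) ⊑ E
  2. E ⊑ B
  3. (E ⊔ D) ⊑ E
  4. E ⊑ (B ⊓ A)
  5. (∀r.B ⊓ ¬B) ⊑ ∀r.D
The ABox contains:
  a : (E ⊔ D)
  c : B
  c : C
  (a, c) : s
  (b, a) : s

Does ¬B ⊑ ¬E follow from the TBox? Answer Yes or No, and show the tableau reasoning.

Yes

1. ¬B ⊑ ¬E  ⇔  (¬B ⊓ E) unsat w.r.t. T
   all branches close; clash {B, ¬B} at x₀
2. Hence ¬B ⊑ ¬E: entailed.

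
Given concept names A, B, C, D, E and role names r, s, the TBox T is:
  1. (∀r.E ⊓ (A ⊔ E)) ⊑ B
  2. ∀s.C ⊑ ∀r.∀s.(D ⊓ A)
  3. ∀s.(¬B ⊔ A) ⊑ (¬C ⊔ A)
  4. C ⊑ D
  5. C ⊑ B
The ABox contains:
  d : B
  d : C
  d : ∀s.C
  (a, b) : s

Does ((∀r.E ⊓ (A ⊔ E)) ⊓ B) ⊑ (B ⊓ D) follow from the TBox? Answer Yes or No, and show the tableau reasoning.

No

1. ((∀r.E ⊓ (A ⊔ E)) ⊓ B) ⊑ (B ⊓ D)  ⇔  (((∀r.E ⊓ (A ⊔ E)) ⊓ B) ⊓ (¬B ⊔ ¬D)) unsat w.r.t. T
   open: L(x₀) ⊇ {A, B, ¬C, ¬D, ∀r.E, …} (+ ∃-successors)
2. Hence ((∀r.E ⊓ (A ⊔ E)) ⊓ B) ⊑ (B ⊓ D): not entailed.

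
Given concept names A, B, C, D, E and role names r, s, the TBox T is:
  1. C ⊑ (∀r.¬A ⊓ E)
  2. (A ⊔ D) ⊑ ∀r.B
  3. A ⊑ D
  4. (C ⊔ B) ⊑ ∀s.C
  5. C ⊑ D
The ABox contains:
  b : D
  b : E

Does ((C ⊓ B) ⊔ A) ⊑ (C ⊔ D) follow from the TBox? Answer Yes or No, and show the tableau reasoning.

Yes

1. ((C ⊓ B) ⊔ A) ⊑ (C ⊔ D)  ⇔  (((C ⊓ B) ⊔ A) ⊓ (¬C ⊓ ¬D)) unsat w.r.t. T
   all branches close; clash {D, ¬D} at x₀
2. Hence ((C ⊓ B) ⊔ A) ⊑ (C ⊔ D): entailed.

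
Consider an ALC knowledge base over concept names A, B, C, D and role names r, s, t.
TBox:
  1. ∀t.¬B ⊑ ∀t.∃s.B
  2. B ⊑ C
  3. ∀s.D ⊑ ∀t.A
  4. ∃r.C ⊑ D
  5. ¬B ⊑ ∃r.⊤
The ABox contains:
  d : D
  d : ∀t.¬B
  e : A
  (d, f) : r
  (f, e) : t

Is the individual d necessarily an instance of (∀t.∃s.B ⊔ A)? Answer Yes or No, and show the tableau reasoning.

Yes

1. d : (∀t.∃s.B ⊔ A)?  L(d) = {D, ∀t.¬B} ∪ {(∃t.∀s.¬B ⊓ ¬A)}
   clash {B, ¬B} at an ∃-successor — d ∈ (∀t.∃s.B ⊔ A)
2. Hence d : (∀t.∃s.B ⊔ A): entailed.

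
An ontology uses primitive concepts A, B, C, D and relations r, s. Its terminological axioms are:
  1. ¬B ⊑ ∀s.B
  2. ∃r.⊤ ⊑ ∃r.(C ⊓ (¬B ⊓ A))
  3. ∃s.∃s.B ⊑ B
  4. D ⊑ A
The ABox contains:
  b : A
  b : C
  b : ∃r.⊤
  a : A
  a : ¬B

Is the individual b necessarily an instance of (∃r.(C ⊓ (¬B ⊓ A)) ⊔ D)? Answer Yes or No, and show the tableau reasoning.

1. b : (∃r.(C ⊓ (¬B ⊓ A)) ⊔ D)?  L(b) = {A, C, ∃r.⊤} ∪ {(∀r.(¬C ⊔ (B ⊔ ¬A)) ⊓ ¬D)}
   clash {A, ¬A} at an ∃-successor — b ∈ (∃r.(C ⊓ (¬B ⊓ A)) ⊔ D)
2. Hence b : (∃r.(C ⊓ (¬B ⊓ A)) ⊔ D): entailed.

Yes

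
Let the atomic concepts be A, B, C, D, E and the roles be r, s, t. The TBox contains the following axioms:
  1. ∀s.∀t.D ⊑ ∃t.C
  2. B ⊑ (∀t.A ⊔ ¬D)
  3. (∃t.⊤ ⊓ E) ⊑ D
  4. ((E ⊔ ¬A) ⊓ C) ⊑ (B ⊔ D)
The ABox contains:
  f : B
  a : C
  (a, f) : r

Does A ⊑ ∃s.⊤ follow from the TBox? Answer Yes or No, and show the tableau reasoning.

1. A ⊑ ∃s.⊤  ⇔  (A ⊓ ∀s.⊥) unsat w.r.t. T
   open: L(x₀) ⊇ {A, ¬B, ¬E, ∀s.⊥, ∃t.C} (+ ∃-successors)
2. Hence A ⊑ ∃s.⊤: not entailed.

No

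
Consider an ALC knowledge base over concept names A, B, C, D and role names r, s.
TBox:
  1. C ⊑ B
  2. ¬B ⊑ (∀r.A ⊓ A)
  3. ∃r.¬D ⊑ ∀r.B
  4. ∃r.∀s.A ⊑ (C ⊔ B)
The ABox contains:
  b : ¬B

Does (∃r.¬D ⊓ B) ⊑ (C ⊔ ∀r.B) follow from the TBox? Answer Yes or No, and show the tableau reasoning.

1. (∃r.¬D ⊓ B) ⊑ (C ⊔ ∀r.B)  ⇔  ((∃r.¬D ⊓ B) ⊓ (¬C ⊓ ∃r.¬B)) unsat w.r.t. T
   all branches close; clash {B, ¬B} at an ∃-successor
2. Hence (∃r.¬D ⊓ B) ⊑ (C ⊔ ∀r.B): entailed.

Yes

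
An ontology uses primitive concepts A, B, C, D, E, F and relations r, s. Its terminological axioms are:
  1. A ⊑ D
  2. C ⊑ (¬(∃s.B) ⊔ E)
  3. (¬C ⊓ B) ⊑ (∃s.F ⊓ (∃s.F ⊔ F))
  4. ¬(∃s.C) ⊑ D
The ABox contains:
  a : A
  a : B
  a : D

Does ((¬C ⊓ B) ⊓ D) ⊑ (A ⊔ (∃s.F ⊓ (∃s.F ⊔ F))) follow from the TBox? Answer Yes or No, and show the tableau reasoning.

1. ((¬C ⊓ B) ⊓ D) ⊑ (A ⊔ (∃s.F ⊓ (∃s.F ⊔ F)))  ⇔  (((¬C ⊓ B) ⊓ D) ⊓ (¬A ⊓ (∀s.¬F ⊔ (∀s.¬F ⊓ ¬F)))) unsat w.r.t. T
   all branches close; clash {F, ¬F} at an ∃-successor
2. Hence ((¬C ⊓ B) ⊓ D) ⊑ (A ⊔ (∃s.F ⊓ (∃s.F ⊔ F))): entailed.

Yes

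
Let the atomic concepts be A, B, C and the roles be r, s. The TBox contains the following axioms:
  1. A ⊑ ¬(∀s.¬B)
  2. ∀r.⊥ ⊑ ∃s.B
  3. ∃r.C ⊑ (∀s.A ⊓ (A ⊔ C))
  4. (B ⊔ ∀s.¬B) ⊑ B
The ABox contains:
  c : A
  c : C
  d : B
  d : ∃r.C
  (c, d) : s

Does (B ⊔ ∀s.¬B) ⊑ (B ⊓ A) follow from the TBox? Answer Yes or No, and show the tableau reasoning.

No

1. (B ⊔ ∀s.¬B) ⊑ (B ⊓ A)  ⇔  ((B ⊔ ∀s.¬B) ⊓ (¬B ⊔ ¬A)) unsat w.r.t. T
   apply at x₀: (B ⊔ ∀s.¬B)⊑B
   open: L(x₀) ⊇ {B, ¬A, ∀r.¬C, ∃r.⊤} (+ ∃-successors)
2. Hence (B ⊔ ∀s.¬B) ⊑ (B ⊓ A): not entailed.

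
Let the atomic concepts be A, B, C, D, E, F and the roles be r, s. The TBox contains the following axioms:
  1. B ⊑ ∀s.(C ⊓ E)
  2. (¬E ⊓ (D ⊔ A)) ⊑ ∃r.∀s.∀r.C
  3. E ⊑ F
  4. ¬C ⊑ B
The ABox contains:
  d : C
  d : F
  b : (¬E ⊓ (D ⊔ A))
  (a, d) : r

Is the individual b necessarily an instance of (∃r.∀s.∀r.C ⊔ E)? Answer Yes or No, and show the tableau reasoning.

Yes

1. b : (∃r.∀s.∀r.C ⊔ E)?  L(b) = {(¬E ⊓ (D ⊔ A))} ∪ {(∀r.∃s.∃r.¬C ⊓ ¬E)}
   clash {C, ¬C} at an ∃-successor — b ∈ (∃r.∀s.∀r.C ⊔ E)
2. Hence b : (∃r.∀s.∀r.C ⊔ E): entailed.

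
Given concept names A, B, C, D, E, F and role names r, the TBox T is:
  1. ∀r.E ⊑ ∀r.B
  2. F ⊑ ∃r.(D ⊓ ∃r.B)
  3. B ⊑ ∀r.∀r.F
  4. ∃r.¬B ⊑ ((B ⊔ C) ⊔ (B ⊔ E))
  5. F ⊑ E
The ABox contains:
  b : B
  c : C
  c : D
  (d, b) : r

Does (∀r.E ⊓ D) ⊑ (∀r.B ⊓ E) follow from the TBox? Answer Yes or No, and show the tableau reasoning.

1. (∀r.E ⊓ D) ⊑ (∀r.B ⊓ E)  ⇔  ((∀r.E ⊓ D) ⊓ (∃r.¬B ⊔ ¬E)) unsat w.r.t. T
   apply at x₀: ∀r.E⊑∀r.B
   open: L(x₀) ⊇ {D, ¬B, ¬E, ¬F, ∀r.B, …}
2. Hence (∀r.E ⊓ D) ⊑ (∀r.B ⊓ E): not entailed.

No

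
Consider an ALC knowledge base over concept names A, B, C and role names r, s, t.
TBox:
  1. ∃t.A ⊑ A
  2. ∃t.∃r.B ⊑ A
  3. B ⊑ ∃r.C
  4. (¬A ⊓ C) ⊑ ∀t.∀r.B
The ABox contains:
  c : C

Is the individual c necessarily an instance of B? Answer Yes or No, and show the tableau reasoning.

1. c : B?  L(c) = {C} ∪ {¬B}
   open: L(c) ⊇ {A, C, ¬B} — c ∉ B possible
2. Hence c : B: not entailed.

No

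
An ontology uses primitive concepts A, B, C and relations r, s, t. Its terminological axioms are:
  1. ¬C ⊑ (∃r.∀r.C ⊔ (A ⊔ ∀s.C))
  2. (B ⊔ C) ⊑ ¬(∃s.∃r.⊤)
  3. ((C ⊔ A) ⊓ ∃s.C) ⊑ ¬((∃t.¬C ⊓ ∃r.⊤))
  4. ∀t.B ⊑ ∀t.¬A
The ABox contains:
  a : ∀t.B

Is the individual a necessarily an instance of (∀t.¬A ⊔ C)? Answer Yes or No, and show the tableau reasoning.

Yes

1. a : (∀t.¬A ⊔ C)?  L(a) = {∀t.B} ∪ {(∃t.A ⊓ ¬C)}
   clash {A, ¬A} at an ∃-successor — a ∈ (∀t.¬A ⊔ C)
2. Hence a : (∀t.¬A ⊔ C): entailed.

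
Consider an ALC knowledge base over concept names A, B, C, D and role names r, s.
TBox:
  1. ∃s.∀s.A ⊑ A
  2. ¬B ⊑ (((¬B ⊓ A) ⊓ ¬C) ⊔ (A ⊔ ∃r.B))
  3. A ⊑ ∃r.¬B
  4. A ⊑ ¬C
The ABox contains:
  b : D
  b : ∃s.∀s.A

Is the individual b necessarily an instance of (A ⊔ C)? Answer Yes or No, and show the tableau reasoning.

1. b : (A ⊔ C)?  L(b) = {D, ∃s.∀s.A} ∪ {(¬A ⊓ ¬C)}
   clash {A, ¬A} at b — b ∈ (A ⊔ C)
2. Hence b : (A ⊔ C): entailed.

Yes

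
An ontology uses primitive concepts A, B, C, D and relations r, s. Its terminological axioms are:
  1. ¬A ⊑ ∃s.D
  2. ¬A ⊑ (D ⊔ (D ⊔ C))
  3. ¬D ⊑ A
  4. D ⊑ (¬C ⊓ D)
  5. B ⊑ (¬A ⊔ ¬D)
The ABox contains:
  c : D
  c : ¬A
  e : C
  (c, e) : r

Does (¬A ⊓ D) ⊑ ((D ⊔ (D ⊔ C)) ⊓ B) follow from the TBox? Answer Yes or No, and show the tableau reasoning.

No

1. (¬A ⊓ D) ⊑ ((D ⊔ (D ⊔ C)) ⊓ B)  ⇔  ((¬A ⊓ D) ⊓ ((¬D ⊓ (¬D ⊓ ¬C)) ⊔ ¬B)) unsat w.r.t. T
   apply at x₀: ¬A⊑∃s.D; ¬A⊑(D ⊔ (D ⊔ C)); D⊑(¬C ⊓ D)
   open: L(x₀) ⊇ {D, ¬A, ¬B, ¬C, ∃s.D} (+ ∃-successors)
2. Hence (¬A ⊓ D) ⊑ ((D ⊔ (D ⊔ C)) ⊓ B): not entailed.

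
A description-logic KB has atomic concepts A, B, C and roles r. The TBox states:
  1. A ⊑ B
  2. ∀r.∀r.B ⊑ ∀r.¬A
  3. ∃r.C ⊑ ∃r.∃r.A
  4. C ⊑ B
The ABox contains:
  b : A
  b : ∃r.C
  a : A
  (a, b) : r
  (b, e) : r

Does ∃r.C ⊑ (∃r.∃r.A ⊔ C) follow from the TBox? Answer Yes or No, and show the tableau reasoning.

Yes

1. ∃r.C ⊑ (∃r.∃r.A ⊔ C)  ⇔  (∃r.C ⊓ (∀r.∀r.¬A ⊓ ¬C)) unsat w.r.t. T
   all branches close; clash {A, ¬A} at an ∃-successor
2. Hence ∃r.C ⊑ (∃r.∃r.A ⊔ C): entailed.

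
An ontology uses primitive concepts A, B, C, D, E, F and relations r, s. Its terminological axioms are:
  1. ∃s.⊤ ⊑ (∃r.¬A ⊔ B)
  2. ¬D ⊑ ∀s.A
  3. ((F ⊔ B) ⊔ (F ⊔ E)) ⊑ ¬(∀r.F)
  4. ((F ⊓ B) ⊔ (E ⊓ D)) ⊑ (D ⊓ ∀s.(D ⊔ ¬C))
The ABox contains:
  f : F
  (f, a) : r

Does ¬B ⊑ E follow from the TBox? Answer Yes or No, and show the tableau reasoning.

No

1. ¬B ⊑ E  ⇔  (¬B ⊓ ¬E) unsat w.r.t. T
   open: L(x₀) ⊇ {D, ¬B, ¬E, ¬F, ∀s.⊥}
2. Hence ¬B ⊑ E: not entailed.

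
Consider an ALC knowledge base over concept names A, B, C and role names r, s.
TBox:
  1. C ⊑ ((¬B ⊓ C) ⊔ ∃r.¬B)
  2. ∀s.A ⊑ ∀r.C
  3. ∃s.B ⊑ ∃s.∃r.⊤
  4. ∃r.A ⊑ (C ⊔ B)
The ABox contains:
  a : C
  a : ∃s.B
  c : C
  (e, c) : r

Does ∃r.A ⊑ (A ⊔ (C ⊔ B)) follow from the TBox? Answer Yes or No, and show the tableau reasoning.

Yes

1. ∃r.A ⊑ (A ⊔ (C ⊔ B))  ⇔  (∃r.A ⊓ (¬A ⊓ (¬C ⊓ ¬B))) unsat w.r.t. T
   all branches close; clash {B, ¬B} at x₀
2. Hence ∃r.A ⊑ (A ⊔ (C ⊔ B)): entailed.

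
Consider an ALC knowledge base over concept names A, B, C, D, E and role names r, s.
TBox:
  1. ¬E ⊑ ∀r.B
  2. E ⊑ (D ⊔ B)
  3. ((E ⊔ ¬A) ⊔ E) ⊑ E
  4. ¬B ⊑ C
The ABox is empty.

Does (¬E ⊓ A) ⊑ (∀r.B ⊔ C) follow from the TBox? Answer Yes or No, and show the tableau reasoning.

1. (¬E ⊓ A) ⊑ (∀r.B ⊔ C)  ⇔  ((¬E ⊓ A) ⊓ (∃r.¬B ⊓ ¬C)) unsat w.r.t. T
   all branches close; clash {C, ¬C} at x₀
2. Hence (¬E ⊓ A) ⊑ (∀r.B ⊔ C): entailed.

Yes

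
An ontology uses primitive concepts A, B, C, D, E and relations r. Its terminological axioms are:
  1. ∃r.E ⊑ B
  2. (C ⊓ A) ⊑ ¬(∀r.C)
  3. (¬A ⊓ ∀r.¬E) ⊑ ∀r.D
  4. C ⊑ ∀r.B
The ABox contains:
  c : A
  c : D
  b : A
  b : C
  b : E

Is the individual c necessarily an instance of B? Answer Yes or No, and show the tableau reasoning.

1. c : B?  L(c) = {A, D} ∪ {¬B}
   open: L(c) ⊇ {A, D, ¬B, ¬C, ∀r.¬E} — c ∉ B possible
2. Hence c : B: not entailed.

No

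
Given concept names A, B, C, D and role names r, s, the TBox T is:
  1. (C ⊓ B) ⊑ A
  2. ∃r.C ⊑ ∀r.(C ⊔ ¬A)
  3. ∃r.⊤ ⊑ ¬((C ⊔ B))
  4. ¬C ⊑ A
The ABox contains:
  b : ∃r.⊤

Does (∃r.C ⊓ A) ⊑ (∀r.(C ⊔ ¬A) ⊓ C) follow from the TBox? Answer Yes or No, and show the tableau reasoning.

No

1. (∃r.C ⊓ A) ⊑ (∀r.(C ⊔ ¬A) ⊓ C)  ⇔  ((∃r.C ⊓ A) ⊓ (∃r.(¬C ⊓ A) ⊔ ¬C)) unsat w.r.t. T
   apply at x₀: ∃r.C⊑∀r.(C ⊔ ¬A)
   open: L(x₀) ⊇ {A, ¬B, ¬C, ∀r.(C ⊔ ¬A), ∃r.C} (+ ∃-successors)
2. Hence (∃r.C ⊓ A) ⊑ (∀r.(C ⊔ ¬A) ⊓ C): not entailed.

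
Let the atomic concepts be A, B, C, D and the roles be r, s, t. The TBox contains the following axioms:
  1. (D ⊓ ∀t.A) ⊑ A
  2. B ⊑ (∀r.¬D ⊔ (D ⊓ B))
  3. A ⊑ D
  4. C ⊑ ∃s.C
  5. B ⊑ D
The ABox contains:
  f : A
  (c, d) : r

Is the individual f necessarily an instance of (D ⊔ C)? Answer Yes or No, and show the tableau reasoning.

1. f : (D ⊔ C)?  L(f) = {A} ∪ {(¬D ⊓ ¬C)}
   clash {D, ¬D} at f — f ∈ (D ⊔ C)
2. Hence f : (D ⊔ C): entailed.

Yes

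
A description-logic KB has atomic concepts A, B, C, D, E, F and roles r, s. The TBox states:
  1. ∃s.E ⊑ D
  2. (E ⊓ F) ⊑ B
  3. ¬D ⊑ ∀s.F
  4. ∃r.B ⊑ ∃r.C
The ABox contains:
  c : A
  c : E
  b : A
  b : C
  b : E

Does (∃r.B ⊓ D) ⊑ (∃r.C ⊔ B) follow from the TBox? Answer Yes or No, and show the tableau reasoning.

1. (∃r.B ⊓ D) ⊑ (∃r.C ⊔ B)  ⇔  ((∃r.B ⊓ D) ⊓ (∀r.¬C ⊓ ¬B)) unsat w.r.t. T
   all branches close; clash {B, ¬B} at x₀
2. Hence (∃r.B ⊓ D) ⊑ (∃r.C ⊔ B): entailed.

Yes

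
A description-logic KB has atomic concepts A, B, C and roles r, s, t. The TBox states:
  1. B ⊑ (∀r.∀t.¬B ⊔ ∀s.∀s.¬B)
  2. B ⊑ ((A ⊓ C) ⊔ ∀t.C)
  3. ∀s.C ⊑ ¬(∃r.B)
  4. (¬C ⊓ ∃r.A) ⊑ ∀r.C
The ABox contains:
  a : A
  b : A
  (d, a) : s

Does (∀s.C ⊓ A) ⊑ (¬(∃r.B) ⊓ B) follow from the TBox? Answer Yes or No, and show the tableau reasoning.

No

1. (∀s.C ⊓ A) ⊑ (¬(∃r.B) ⊓ B)  ⇔  ((∀s.C ⊓ A) ⊓ (∃r.B ⊔ ¬B)) unsat w.r.t. T
   apply at x₀: ∀s.C⊑¬(∃r.B)
   open: L(x₀) ⊇ {A, C, ¬B, ∀r.¬B, ∀s.C}
2. Hence (∀s.C ⊓ A) ⊑ (¬(∃r.B) ⊓ B): not entailed.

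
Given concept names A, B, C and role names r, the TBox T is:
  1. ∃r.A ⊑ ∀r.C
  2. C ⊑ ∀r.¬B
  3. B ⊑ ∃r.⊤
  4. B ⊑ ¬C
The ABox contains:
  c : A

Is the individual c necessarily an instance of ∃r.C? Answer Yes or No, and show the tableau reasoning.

No

1. c : ∃r.C?  L(c) = {A} ∪ {∀r.¬C}
   open: L(c) ⊇ {A, ¬B, ¬C, ∀r.¬A, ∀r.¬C} — c ∉ ∃r.C possible
2. Hence c : ∃r.C: not entailed.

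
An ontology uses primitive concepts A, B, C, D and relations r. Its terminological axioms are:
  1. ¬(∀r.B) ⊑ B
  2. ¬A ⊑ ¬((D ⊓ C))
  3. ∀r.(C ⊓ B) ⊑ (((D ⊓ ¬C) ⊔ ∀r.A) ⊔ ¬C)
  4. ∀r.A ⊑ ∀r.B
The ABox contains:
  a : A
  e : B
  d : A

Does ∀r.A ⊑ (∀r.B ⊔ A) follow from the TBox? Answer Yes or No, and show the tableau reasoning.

Yes

1. ∀r.A ⊑ (∀r.B ⊔ A)  ⇔  (∀r.A ⊓ (∃r.¬B ⊓ ¬A)) unsat w.r.t. T
   all branches close; clash {B, ¬B} at an ∃-successor
2. Hence ∀r.A ⊑ (∀r.B ⊔ A): entailed.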